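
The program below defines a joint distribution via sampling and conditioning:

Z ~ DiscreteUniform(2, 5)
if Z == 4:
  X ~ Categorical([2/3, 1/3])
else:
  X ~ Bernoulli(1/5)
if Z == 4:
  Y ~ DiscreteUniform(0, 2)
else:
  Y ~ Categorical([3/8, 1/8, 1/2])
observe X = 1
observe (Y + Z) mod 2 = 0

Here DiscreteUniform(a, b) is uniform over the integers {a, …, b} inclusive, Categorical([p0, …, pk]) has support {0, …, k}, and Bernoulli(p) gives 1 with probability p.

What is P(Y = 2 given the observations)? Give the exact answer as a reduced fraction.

Enumerate traces; 6 have nonzero weight after conditioning:
  (Z=2, X=1, Y=0) weight 3/160
  (Z=2, X=1, Y=2) weight 1/40
  (Z=3, X=1, Y=1) weight 1/160
  (Z=4, X=1, Y=0) weight 1/36
  (Z=4, X=1, Y=2) weight 1/36
  (Z=5, X=1, Y=1) weight 1/160
Group by Y:
  weight(Y=0) = 67/1440
  weight(Y=1) = 1/80
  weight(Y=2) = 19/360
Total weight = 67/1440 + 1/80 + 19/360 = 161/1440
P(Y=0 | obs) = 67/1440 / 161/1440 = 67/161
P(Y=1 | obs) = 1/80 / 161/1440 = 18/161
P(Y=2 | obs) = 19/360 / 161/1440 = 76/161

P(Y = 2 | obs) = 76/161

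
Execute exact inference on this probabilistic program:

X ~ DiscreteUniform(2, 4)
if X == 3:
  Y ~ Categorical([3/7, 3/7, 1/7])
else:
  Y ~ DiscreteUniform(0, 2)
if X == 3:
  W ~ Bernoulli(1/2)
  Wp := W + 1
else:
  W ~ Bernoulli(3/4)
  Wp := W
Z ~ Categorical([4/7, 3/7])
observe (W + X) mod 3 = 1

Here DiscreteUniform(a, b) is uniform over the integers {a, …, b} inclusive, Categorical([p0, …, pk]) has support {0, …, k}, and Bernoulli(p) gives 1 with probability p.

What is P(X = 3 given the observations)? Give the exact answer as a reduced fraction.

Enumerate traces; 12 have nonzero weight after conditioning:
  (X=3, Y=0, W=1, Z=0) weight 2/49
  (X=3, Y=0, W=1, Z=1) weight 3/98
  (X=3, Y=1, W=1, Z=0) weight 2/49
  (X=3, Y=1, W=1, Z=1) weight 3/98
  (X=3, Y=2, W=1, Z=0) weight 2/147
  (X=3, Y=2, W=1, Z=1) weight 1/98
  (X=4, Y=0, W=0, Z=0) weight 1/63
  (X=4, Y=0, W=0, Z=1) weight 1/84
  … 4 more
Group by X:
  weight(X=3) = 1/6
  weight(X=4) = 1/12
Total weight = 1/6 + 1/12 = 1/4
P(X=3 | obs) = 1/6 / 1/4 = 2/3
P(X=4 | obs) = 1/12 / 1/4 = 1/3

P(X = 3 | obs) = 2/3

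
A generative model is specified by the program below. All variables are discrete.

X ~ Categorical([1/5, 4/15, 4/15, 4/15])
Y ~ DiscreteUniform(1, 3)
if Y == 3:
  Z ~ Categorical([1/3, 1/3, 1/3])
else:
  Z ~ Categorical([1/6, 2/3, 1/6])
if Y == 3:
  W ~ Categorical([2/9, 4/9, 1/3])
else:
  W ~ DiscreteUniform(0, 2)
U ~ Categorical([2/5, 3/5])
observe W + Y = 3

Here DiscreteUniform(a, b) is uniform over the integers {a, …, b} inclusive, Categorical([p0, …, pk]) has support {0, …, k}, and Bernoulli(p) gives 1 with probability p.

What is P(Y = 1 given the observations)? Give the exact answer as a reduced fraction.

Enumerate traces; 72 have nonzero weight after conditioning:
  (X=0, Y=1, Z=0, W=2, U=0) weight 1/675
  (X=0, Y=1, Z=0, W=2, U=1) weight 1/450
  (X=0, Y=1, Z=1, W=2, U=0) weight 4/675
  (X=0, Y=1, Z=1, W=2, U=1) weight 2/225
  (X=0, Y=1, Z=2, W=2, U=0) weight 1/675
  (X=0, Y=1, Z=2, W=2, U=1) weight 1/450
  (X=0, Y=2, Z=0, W=1, U=0) weight 1/675
  (X=0, Y=2, Z=0, W=1, U=1) weight 1/450
  (X=0, Y=3, Z=0, W=0, U=0) weight 4/2025
  … 63 more
Group by Y:
  weight(Y=1) = 1/9
  weight(Y=2) = 1/9
  weight(Y=3) = 2/27
Total weight = 1/9 + 1/9 + 2/27 = 8/27
P(Y=1 | obs) = 1/9 / 8/27 = 3/8
P(Y=2 | obs) = 1/9 / 8/27 = 3/8
P(Y=3 | obs) = 2/27 / 8/27 = 1/4

P(Y = 1 | obs) = 3/8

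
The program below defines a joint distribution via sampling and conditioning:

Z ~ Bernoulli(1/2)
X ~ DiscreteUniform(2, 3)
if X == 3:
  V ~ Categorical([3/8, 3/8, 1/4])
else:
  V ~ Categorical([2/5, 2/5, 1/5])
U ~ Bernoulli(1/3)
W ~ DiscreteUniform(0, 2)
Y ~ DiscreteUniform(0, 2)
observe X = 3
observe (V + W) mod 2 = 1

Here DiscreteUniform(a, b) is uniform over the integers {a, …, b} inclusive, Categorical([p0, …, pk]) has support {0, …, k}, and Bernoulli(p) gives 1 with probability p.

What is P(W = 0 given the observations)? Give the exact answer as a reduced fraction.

P(W = 0 | obs) = 3/11

Enumerate traces; 48 have nonzero weight after conditioning:
  (Z=0, X=3, V=0, U=0, W=1, Y=0) weight 1/144
  (Z=0, X=3, V=0, U=0, W=1, Y=1) weight 1/144
  (Z=0, X=3, V=0, U=0, W=1, Y=2) weight 1/144
  (Z=0, X=3, V=0, U=1, W=1, Y=0) weight 1/288
  (Z=0, X=3, V=0, U=1, W=1, Y=1) weight 1/288
  (Z=0, X=3, V=0, U=1, W=1, Y=2) weight 1/288
  (Z=0, X=3, V=1, U=0, W=0, Y=0) weight 1/144
  (Z=0, X=3, V=1, U=0, W=0, Y=1) weight 1/144
  (Z=0, X=3, V=1, U=0, W=2, Y=0) weight 1/144
  … 39 more
Group by W:
  weight(W=0) = 1/16
  weight(W=1) = 5/48
  weight(W=2) = 1/16
Total weight = 1/16 + 5/48 + 1/16 = 11/48
P(W=0 | obs) = 1/16 / 11/48 = 3/11
P(W=1 | obs) = 5/48 / 11/48 = 5/11
P(W=2 | obs) = 1/16 / 11/48 = 3/11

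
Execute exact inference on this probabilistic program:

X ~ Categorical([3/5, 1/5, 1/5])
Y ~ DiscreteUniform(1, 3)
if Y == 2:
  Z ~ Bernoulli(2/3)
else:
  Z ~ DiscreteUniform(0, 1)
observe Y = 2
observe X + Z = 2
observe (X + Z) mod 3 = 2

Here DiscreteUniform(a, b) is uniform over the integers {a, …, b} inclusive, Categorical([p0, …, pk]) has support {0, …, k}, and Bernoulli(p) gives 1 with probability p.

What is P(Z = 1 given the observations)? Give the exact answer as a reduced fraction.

P(Z = 1 | obs) = 2/3

Enumerate traces; 2 have nonzero weight after conditioning:
  (X=1, Y=2, Z=1) weight 2/45
  (X=2, Y=2, Z=0) weight 1/45
Group by Z:
  weight(Z=0) = 1/45
  weight(Z=1) = 2/45
Total weight = 1/45 + 2/45 = 1/15
P(Z=0 | obs) = 1/45 / 1/15 = 1/3
P(Z=1 | obs) = 2/45 / 1/15 = 2/3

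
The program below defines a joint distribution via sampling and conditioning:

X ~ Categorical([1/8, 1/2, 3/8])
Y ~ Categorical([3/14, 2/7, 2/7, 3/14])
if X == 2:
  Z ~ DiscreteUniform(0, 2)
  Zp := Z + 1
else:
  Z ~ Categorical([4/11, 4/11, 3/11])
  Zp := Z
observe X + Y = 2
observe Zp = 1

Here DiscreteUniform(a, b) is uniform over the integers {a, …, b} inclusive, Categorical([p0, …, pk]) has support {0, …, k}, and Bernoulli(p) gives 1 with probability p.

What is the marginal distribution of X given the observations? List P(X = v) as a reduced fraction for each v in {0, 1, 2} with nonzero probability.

P(X=0) = 16/113, P(X=1) = 64/113, P(X=2) = 33/113

Enumerate traces; 3 have nonzero weight after conditioning:
  (X=0, Y=2, Z=1) weight 1/77
  (X=1, Y=1, Z=1) weight 4/77
  (X=2, Y=0, Z=0) weight 3/112
Group by X:
  weight(X=0) = 1/77
  weight(X=1) = 4/77
  weight(X=2) = 3/112
Total weight = 1/77 + 4/77 + 3/112 = 113/1232
P(X=0 | obs) = 1/77 / 113/1232 = 16/113
P(X=1 | obs) = 4/77 / 113/1232 = 64/113
P(X=2 | obs) = 3/112 / 113/1232 = 33/113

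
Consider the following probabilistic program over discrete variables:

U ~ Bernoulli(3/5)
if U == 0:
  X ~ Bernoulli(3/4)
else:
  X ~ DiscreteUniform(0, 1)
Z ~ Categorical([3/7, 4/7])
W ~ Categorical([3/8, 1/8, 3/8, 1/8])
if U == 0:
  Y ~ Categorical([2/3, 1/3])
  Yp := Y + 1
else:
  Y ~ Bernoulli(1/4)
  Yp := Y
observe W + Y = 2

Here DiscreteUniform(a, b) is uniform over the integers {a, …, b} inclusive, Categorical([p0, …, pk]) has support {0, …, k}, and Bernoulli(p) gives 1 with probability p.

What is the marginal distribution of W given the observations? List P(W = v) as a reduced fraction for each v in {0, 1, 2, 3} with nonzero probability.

Enumerate traces; 16 have nonzero weight after conditioning:
  (U=0, X=0, Z=0, W=1, Y=1) weight 1/560
  (U=0, X=0, Z=0, W=2, Y=0) weight 3/280
  (U=0, X=0, Z=1, W=1, Y=1) weight 1/420
  (U=0, X=0, Z=1, W=2, Y=0) weight 1/70
  (U=0, X=1, Z=0, W=1, Y=1) weight 3/560
  (U=0, X=1, Z=0, W=2, Y=0) weight 9/280
  (U=0, X=1, Z=1, W=1, Y=1) weight 1/140
  (U=0, X=1, Z=1, W=2, Y=0) weight 3/70
  … 8 more
Group by W:
  weight(W=1) = 17/480
  weight(W=2) = 43/160
Total weight = 17/480 + 43/160 = 73/240
P(W=1 | obs) = 17/480 / 73/240 = 17/146
P(W=2 | obs) = 43/160 / 73/240 = 129/146

P(W=1) = 17/146, P(W=2) = 129/146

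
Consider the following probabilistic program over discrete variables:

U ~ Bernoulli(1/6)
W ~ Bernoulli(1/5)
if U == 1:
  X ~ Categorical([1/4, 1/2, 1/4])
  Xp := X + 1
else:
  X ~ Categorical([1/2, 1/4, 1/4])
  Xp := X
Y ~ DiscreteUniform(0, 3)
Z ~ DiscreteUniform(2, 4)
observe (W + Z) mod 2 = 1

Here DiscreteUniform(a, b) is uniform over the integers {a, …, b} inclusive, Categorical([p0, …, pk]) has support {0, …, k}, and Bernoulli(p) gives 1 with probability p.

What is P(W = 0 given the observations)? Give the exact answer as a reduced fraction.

P(W = 0 | obs) = 2/3

Enumerate traces; 72 have nonzero weight after conditioning:
  (U=0, W=0, X=0, Y=0, Z=3) weight 1/36
  (U=0, W=0, X=0, Y=1, Z=3) weight 1/36
  (U=0, W=0, X=0, Y=2, Z=3) weight 1/36
  (U=0, W=0, X=0, Y=3, Z=3) weight 1/36
  (U=0, W=0, X=1, Y=0, Z=3) weight 1/72
  (U=0, W=0, X=1, Y=1, Z=3) weight 1/72
  (U=0, W=0, X=1, Y=2, Z=3) weight 1/72
  (U=0, W=0, X=1, Y=3, Z=3) weight 1/72
  (U=0, W=1, X=0, Y=0, Z=2) weight 1/144
  … 63 more
Group by W:
  weight(W=0) = 4/15
  weight(W=1) = 2/15
Total weight = 4/15 + 2/15 = 2/5
P(W=0 | obs) = 4/15 / 2/5 = 2/3
P(W=1 | obs) = 2/15 / 2/5 = 1/3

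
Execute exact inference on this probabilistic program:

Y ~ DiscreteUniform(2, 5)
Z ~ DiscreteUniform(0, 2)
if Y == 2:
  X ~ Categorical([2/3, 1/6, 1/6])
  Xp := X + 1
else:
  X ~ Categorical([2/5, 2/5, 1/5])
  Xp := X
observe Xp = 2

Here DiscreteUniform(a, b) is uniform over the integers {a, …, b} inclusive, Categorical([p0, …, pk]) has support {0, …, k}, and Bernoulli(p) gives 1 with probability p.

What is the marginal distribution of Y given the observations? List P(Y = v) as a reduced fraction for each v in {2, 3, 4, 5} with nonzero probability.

P(Y=2) = 5/23, P(Y=3) = 6/23, P(Y=4) = 6/23, P(Y=5) = 6/23

Enumerate traces; 12 have nonzero weight after conditioning:
  (Y=2, Z=0, X=1) weight 1/72
  (Y=2, Z=1, X=1) weight 1/72
  (Y=2, Z=2, X=1) weight 1/72
  (Y=3, Z=0, X=2) weight 1/60
  (Y=3, Z=1, X=2) weight 1/60
  (Y=3, Z=2, X=2) weight 1/60
  (Y=4, Z=0, X=2) weight 1/60
  (Y=4, Z=1, X=2) weight 1/60
  (Y=5, Z=0, X=2) weight 1/60
  … 3 more
Group by Y:
  weight(Y=2) = 1/24
  weight(Y=3) = 1/20
  weight(Y=4) = 1/20
  weight(Y=5) = 1/20
Total weight = 1/24 + 1/20 + 1/20 + 1/20 = 23/120
P(Y=2 | obs) = 1/24 / 23/120 = 5/23
P(Y=3 | obs) = 1/20 / 23/120 = 6/23
P(Y=4 | obs) = 1/20 / 23/120 = 6/23
P(Y=5 | obs) = 1/20 / 23/120 = 6/23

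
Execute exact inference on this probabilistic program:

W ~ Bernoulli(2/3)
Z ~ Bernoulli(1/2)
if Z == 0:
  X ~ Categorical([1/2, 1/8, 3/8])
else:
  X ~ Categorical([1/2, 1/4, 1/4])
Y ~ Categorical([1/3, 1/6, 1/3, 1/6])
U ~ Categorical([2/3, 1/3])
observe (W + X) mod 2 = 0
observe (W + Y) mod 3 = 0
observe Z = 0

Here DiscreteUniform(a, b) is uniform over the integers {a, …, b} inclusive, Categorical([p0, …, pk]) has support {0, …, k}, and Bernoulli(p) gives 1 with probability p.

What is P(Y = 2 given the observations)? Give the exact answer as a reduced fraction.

Enumerate traces; 10 have nonzero weight after conditioning:
  (W=0, Z=0, X=0, Y=0, U=0) weight 1/54
  (W=0, Z=0, X=0, Y=0, U=1) weight 1/108
  (W=0, Z=0, X=0, Y=3, U=0) weight 1/108
  (W=0, Z=0, X=0, Y=3, U=1) weight 1/216
  (W=0, Z=0, X=2, Y=0, U=0) weight 1/72
  (W=0, Z=0, X=2, Y=0, U=1) weight 1/144
  (W=0, Z=0, X=2, Y=3, U=0) weight 1/144
  (W=0, Z=0, X=2, Y=3, U=1) weight 1/288
  (W=1, Z=0, X=1, Y=2, U=0) weight 1/108
  … 1 more
Group by Y:
  weight(Y=0) = 7/144
  weight(Y=2) = 1/72
  weight(Y=3) = 7/288
Total weight = 7/144 + 1/72 + 7/288 = 25/288
P(Y=0 | obs) = 7/144 / 25/288 = 14/25
P(Y=2 | obs) = 1/72 / 25/288 = 4/25
P(Y=3 | obs) = 7/288 / 25/288 = 7/25

P(Y = 2 | obs) = 4/25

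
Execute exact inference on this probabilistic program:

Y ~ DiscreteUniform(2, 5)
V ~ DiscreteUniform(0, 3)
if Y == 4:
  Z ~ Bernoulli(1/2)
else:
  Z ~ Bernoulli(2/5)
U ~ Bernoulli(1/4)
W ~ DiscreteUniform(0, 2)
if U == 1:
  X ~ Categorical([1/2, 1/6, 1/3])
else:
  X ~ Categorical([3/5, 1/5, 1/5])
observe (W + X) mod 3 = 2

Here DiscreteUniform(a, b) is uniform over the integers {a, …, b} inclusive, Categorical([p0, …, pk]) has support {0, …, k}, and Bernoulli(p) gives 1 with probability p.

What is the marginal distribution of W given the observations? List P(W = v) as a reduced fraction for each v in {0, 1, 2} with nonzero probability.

Enumerate traces; 192 have nonzero weight after conditioning:
  (Y=2, V=0, Z=0, U=0, W=0, X=2) weight 3/1600
  (Y=2, V=0, Z=0, U=0, W=1, X=1) weight 3/1600
  (Y=2, V=0, Z=0, U=0, W=2, X=0) weight 9/1600
  (Y=2, V=0, Z=0, U=1, W=0, X=2) weight 1/960
  (Y=2, V=0, Z=0, U=1, W=1, X=1) weight 1/1920
  (Y=2, V=0, Z=0, U=1, W=2, X=0) weight 1/640
  (Y=2, V=0, Z=1, U=0, W=0, X=2) weight 1/800
  (Y=2, V=0, Z=1, U=0, W=1, X=1) weight 1/800
  … 184 more
Group by W:
  weight(W=0) = 7/90
  weight(W=1) = 23/360
  weight(W=2) = 23/120
Total weight = 7/90 + 23/360 + 23/120 = 1/3
P(W=0 | obs) = 7/90 / 1/3 = 7/30
P(W=1 | obs) = 23/360 / 1/3 = 23/120
P(W=2 | obs) = 23/120 / 1/3 = 23/40

P(W=0) = 7/30, P(W=1) = 23/120, P(W=2) = 23/40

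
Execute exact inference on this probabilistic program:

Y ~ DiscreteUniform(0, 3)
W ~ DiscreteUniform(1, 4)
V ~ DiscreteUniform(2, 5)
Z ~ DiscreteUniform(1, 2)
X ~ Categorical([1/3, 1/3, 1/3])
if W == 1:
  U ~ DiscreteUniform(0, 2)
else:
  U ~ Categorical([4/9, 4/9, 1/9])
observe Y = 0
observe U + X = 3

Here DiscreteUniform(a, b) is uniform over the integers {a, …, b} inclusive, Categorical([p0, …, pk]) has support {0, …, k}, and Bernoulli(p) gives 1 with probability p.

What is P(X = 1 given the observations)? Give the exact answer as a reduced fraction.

Enumerate traces; 64 have nonzero weight after conditioning:
  (Y=0, W=1, V=2, Z=1, X=1, U=2) weight 1/1152
  (Y=0, W=1, V=2, Z=1, X=2, U=1) weight 1/1152
  (Y=0, W=1, V=2, Z=2, X=1, U=2) weight 1/1152
  (Y=0, W=1, V=2, Z=2, X=2, U=1) weight 1/1152
  (Y=0, W=1, V=3, Z=1, X=1, U=2) weight 1/1152
  (Y=0, W=1, V=3, Z=1, X=2, U=1) weight 1/1152
  (Y=0, W=1, V=3, Z=2, X=1, U=2) weight 1/1152
  (Y=0, W=1, V=3, Z=2, X=2, U=1) weight 1/1152
  … 56 more
Group by X:
  weight(X=1) = 1/72
  weight(X=2) = 5/144
Total weight = 1/72 + 5/144 = 7/144
P(X=1 | obs) = 1/72 / 7/144 = 2/7
P(X=2 | obs) = 5/144 / 7/144 = 5/7

P(X = 1 | obs) = 2/7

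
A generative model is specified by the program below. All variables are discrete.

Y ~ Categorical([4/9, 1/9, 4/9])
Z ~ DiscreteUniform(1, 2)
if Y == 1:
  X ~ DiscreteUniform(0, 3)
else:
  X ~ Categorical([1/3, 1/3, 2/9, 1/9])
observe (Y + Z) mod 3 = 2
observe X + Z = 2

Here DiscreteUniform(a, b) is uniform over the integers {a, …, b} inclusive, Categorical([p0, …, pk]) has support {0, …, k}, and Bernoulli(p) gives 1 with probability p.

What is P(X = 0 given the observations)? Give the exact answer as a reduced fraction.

Enumerate traces; 2 have nonzero weight after conditioning:
  (Y=0, Z=2, X=0) weight 2/27
  (Y=1, Z=1, X=1) weight 1/72
Group by X:
  weight(X=0) = 2/27
  weight(X=1) = 1/72
Total weight = 2/27 + 1/72 = 19/216
P(X=0 | obs) = 2/27 / 19/216 = 16/19
P(X=1 | obs) = 1/72 / 19/216 = 3/19

P(X = 0 | obs) = 16/19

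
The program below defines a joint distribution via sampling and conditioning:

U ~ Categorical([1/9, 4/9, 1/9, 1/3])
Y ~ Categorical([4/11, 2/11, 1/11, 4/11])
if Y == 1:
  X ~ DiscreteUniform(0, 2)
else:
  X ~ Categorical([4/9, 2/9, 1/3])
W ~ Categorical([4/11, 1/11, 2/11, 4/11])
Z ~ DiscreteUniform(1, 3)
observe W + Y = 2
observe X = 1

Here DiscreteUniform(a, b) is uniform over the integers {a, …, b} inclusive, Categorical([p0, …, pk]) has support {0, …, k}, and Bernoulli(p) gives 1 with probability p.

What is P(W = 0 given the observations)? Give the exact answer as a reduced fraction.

Enumerate traces; 36 have nonzero weight after conditioning:
  (U=0, Y=0, X=1, W=2, Z=1) weight 16/29403
  (U=0, Y=0, X=1, W=2, Z=2) weight 16/29403
  (U=0, Y=0, X=1, W=2, Z=3) weight 16/29403
  (U=0, Y=1, X=1, W=1, Z=1) weight 2/9801
  (U=0, Y=1, X=1, W=1, Z=2) weight 2/9801
  (U=0, Y=1, X=1, W=1, Z=3) weight 2/9801
  (U=0, Y=2, X=1, W=0, Z=1) weight 8/29403
  (U=0, Y=2, X=1, W=0, Z=2) weight 8/29403
  … 28 more
Group by W:
  weight(W=0) = 8/1089
  weight(W=1) = 2/363
  weight(W=2) = 16/1089
Total weight = 8/1089 + 2/363 + 16/1089 = 10/363
P(W=0 | obs) = 8/1089 / 10/363 = 4/15
P(W=1 | obs) = 2/363 / 10/363 = 1/5
P(W=2 | obs) = 16/1089 / 10/363 = 8/15

P(W = 0 | obs) = 4/15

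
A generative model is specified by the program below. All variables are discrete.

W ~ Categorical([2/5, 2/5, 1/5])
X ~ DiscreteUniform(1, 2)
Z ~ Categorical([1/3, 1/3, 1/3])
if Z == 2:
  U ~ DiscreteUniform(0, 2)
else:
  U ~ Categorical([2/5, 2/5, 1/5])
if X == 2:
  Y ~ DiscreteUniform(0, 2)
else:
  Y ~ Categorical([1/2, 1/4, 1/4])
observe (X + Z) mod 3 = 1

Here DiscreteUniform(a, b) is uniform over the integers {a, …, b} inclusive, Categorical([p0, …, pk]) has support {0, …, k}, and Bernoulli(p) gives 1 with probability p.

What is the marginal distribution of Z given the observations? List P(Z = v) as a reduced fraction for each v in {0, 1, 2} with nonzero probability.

P(Z=0) = 1/2, P(Z=2) = 1/2

Enumerate traces; 54 have nonzero weight after conditioning:
  (W=0, X=1, Z=0, U=0, Y=0) weight 1/75
  (W=0, X=1, Z=0, U=0, Y=1) weight 1/150
  (W=0, X=1, Z=0, U=0, Y=2) weight 1/150
  (W=0, X=1, Z=0, U=1, Y=0) weight 1/75
  (W=0, X=1, Z=0, U=1, Y=1) weight 1/150
  (W=0, X=1, Z=0, U=1, Y=2) weight 1/150
  (W=0, X=1, Z=0, U=2, Y=0) weight 1/150
  (W=0, X=1, Z=0, U=2, Y=1) weight 1/300
  (W=0, X=2, Z=2, U=0, Y=0) weight 1/135
  … 45 more
Group by Z:
  weight(Z=0) = 1/6
  weight(Z=2) = 1/6
Total weight = 1/6 + 1/6 = 1/3
P(Z=0 | obs) = 1/6 / 1/3 = 1/2
P(Z=2 | obs) = 1/6 / 1/3 = 1/2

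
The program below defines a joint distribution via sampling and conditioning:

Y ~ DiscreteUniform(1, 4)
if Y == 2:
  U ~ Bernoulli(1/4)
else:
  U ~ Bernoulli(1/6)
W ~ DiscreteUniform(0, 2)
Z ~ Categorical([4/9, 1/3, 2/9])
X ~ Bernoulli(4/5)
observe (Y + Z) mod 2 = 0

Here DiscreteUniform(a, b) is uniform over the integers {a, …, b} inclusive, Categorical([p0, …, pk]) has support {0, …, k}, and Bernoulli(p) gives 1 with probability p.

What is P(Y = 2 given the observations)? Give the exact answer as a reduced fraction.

Enumerate traces; 72 have nonzero weight after conditioning:
  (Y=1, U=0, W=0, Z=1, X=0) weight 1/216
  (Y=1, U=0, W=0, Z=1, X=1) weight 1/54
  (Y=1, U=0, W=1, Z=1, X=0) weight 1/216
  (Y=1, U=0, W=1, Z=1, X=1) weight 1/54
  (Y=1, U=0, W=2, Z=1, X=0) weight 1/216
  (Y=1, U=0, W=2, Z=1, X=1) weight 1/54
  (Y=1, U=1, W=0, Z=1, X=0) weight 1/1080
  (Y=1, U=1, W=0, Z=1, X=1) weight 1/270
  (Y=2, U=0, W=0, Z=0, X=0) weight 1/180
  (Y=3, U=0, W=0, Z=1, X=0) weight 1/216
  … 62 more
Group by Y:
  weight(Y=1) = 1/12
  weight(Y=2) = 1/6
  weight(Y=3) = 1/12
  weight(Y=4) = 1/6
Total weight = 1/12 + 1/6 + 1/12 + 1/6 = 1/2
P(Y=1 | obs) = 1/12 / 1/2 = 1/6
P(Y=2 | obs) = 1/6 / 1/2 = 1/3
P(Y=3 | obs) = 1/12 / 1/2 = 1/6
P(Y=4 | obs) = 1/6 / 1/2 = 1/3

P(Y = 2 | obs) = 1/3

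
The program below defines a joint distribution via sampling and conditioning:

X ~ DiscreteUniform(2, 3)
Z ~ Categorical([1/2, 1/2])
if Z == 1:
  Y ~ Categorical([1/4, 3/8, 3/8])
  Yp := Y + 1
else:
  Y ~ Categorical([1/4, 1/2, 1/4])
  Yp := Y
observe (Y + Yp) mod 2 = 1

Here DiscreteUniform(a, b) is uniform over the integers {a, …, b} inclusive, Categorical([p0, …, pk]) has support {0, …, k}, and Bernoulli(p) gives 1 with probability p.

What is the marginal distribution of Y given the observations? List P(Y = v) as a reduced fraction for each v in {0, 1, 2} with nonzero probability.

P(Y=0) = 1/4, P(Y=1) = 3/8, P(Y=2) = 3/8

Enumerate traces; 6 have nonzero weight after conditioning:
  (X=2, Z=1, Y=0) weight 1/16
  (X=2, Z=1, Y=1) weight 3/32
  (X=2, Z=1, Y=2) weight 3/32
  (X=3, Z=1, Y=0) weight 1/16
  (X=3, Z=1, Y=1) weight 3/32
  (X=3, Z=1, Y=2) weight 3/32
Group by Y:
  weight(Y=0) = 1/8
  weight(Y=1) = 3/16
  weight(Y=2) = 3/16
Total weight = 1/8 + 3/16 + 3/16 = 1/2
P(Y=0 | obs) = 1/8 / 1/2 = 1/4
P(Y=1 | obs) = 3/16 / 1/2 = 3/8
P(Y=2 | obs) = 3/16 / 1/2 = 3/8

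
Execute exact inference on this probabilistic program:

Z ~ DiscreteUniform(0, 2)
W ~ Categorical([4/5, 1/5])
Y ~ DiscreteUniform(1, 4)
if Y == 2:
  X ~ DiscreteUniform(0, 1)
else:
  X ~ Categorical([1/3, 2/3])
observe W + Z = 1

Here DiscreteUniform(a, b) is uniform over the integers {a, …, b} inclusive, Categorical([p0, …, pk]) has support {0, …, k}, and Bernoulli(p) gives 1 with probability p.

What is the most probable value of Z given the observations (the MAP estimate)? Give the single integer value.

argmax_v P(Z = v | obs) = 1

Enumerate traces; 16 have nonzero weight after conditioning:
  (Z=0, W=1, Y=1, X=0) weight 1/180
  (Z=0, W=1, Y=1, X=1) weight 1/90
  (Z=0, W=1, Y=2, X=0) weight 1/120
  (Z=0, W=1, Y=2, X=1) weight 1/120
  (Z=0, W=1, Y=3, X=0) weight 1/180
  (Z=0, W=1, Y=3, X=1) weight 1/90
  (Z=0, W=1, Y=4, X=0) weight 1/180
  (Z=0, W=1, Y=4, X=1) weight 1/90
  (Z=1, W=0, Y=1, X=0) weight 1/45
  … 7 more
Group by Z:
  weight(Z=0) = 1/15
  weight(Z=1) = 4/15
Total weight = 1/15 + 4/15 = 1/3
P(Z=0 | obs) = 1/15 / 1/3 = 1/5
P(Z=1 | obs) = 4/15 / 1/3 = 4/5
argmax = 1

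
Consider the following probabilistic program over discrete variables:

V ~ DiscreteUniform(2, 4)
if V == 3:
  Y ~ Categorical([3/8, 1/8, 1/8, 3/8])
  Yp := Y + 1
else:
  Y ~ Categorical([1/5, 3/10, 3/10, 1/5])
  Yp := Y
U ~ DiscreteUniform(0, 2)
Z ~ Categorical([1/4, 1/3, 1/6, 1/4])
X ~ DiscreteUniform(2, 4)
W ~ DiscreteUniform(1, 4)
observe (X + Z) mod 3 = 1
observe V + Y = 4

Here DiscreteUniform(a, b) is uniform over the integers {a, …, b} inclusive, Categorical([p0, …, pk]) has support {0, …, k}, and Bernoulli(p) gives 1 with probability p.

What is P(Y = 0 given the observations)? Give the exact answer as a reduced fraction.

Enumerate traces; 144 have nonzero weight after conditioning:
  (V=2, Y=2, U=0, Z=0, X=4, W=1) weight 1/1440
  (V=2, Y=2, U=0, Z=0, X=4, W=2) weight 1/1440
  (V=2, Y=2, U=0, Z=0, X=4, W=3) weight 1/1440
  (V=2, Y=2, U=0, Z=0, X=4, W=4) weight 1/1440
  (V=2, Y=2, U=0, Z=1, X=3, W=1) weight 1/1080
  (V=2, Y=2, U=0, Z=1, X=3, W=2) weight 1/1080
  (V=2, Y=2, U=0, Z=1, X=3, W=3) weight 1/1080
  (V=2, Y=2, U=0, Z=1, X=3, W=4) weight 1/1080
  (V=3, Y=1, U=0, Z=0, X=4, W=1) weight 1/3456
  (V=4, Y=0, U=0, Z=0, X=4, W=1) weight 1/2160
  … 134 more
Group by Y:
  weight(Y=0) = 1/45
  weight(Y=1) = 1/72
  weight(Y=2) = 1/30
Total weight = 1/45 + 1/72 + 1/30 = 5/72
P(Y=0 | obs) = 1/45 / 5/72 = 8/25
P(Y=1 | obs) = 1/72 / 5/72 = 1/5
P(Y=2 | obs) = 1/30 / 5/72 = 12/25

P(Y = 0 | obs) = 8/25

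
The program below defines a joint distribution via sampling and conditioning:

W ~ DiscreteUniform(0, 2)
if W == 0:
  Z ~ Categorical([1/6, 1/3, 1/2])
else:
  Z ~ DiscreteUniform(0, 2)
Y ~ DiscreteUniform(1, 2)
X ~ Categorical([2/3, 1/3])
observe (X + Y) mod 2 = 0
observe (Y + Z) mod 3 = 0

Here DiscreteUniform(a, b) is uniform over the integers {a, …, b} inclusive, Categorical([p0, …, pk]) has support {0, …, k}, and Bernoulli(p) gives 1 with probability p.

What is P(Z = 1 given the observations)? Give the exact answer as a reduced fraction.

P(Z = 1 | obs) = 12/19

Enumerate traces; 6 have nonzero weight after conditioning:
  (W=0, Z=1, Y=2, X=0) weight 1/27
  (W=0, Z=2, Y=1, X=1) weight 1/36
  (W=1, Z=1, Y=2, X=0) weight 1/27
  (W=1, Z=2, Y=1, X=1) weight 1/54
  (W=2, Z=1, Y=2, X=0) weight 1/27
  (W=2, Z=2, Y=1, X=1) weight 1/54
Group by Z:
  weight(Z=1) = 1/9
  weight(Z=2) = 7/108
Total weight = 1/9 + 7/108 = 19/108
P(Z=1 | obs) = 1/9 / 19/108 = 12/19
P(Z=2 | obs) = 7/108 / 19/108 = 7/19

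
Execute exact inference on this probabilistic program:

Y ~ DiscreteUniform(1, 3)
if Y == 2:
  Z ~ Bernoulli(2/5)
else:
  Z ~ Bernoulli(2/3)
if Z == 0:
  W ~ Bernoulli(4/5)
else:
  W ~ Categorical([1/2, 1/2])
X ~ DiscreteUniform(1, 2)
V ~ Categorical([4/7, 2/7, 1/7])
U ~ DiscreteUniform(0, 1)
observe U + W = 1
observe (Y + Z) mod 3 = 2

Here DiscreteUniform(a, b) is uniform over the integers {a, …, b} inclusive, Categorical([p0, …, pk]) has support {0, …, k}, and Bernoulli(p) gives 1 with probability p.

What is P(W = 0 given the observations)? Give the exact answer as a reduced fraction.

Enumerate traces; 24 have nonzero weight after conditioning:
  (Y=1, Z=1, W=0, X=1, V=0, U=1) weight 1/63
  (Y=1, Z=1, W=0, X=1, V=1, U=1) weight 1/126
  (Y=1, Z=1, W=0, X=1, V=2, U=1) weight 1/252
  (Y=1, Z=1, W=0, X=2, V=0, U=1) weight 1/63
  (Y=1, Z=1, W=0, X=2, V=1, U=1) weight 1/126
  (Y=1, Z=1, W=0, X=2, V=2, U=1) weight 1/252
  (Y=1, Z=1, W=1, X=1, V=0, U=0) weight 1/63
  (Y=1, Z=1, W=1, X=1, V=1, U=0) weight 1/126
  … 16 more
Group by W:
  weight(W=0) = 17/225
  weight(W=1) = 61/450
Total weight = 17/225 + 61/450 = 19/90
P(W=0 | obs) = 17/225 / 19/90 = 34/95
P(W=1 | obs) = 61/450 / 19/90 = 61/95

P(W = 0 | obs) = 34/95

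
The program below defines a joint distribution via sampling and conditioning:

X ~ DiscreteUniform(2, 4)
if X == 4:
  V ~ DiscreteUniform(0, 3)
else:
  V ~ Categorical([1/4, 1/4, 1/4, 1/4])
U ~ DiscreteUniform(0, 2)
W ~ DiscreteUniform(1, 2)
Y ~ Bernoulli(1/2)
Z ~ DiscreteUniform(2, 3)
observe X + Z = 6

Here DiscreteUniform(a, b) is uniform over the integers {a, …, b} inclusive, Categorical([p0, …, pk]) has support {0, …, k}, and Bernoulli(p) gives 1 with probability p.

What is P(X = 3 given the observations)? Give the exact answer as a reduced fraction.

P(X = 3 | obs) = 1/2

Enumerate traces; 96 have nonzero weight after conditioning:
  (X=3, V=0, U=0, W=1, Y=0, Z=3) weight 1/288
  (X=3, V=0, U=0, W=1, Y=1, Z=3) weight 1/288
  (X=3, V=0, U=0, W=2, Y=0, Z=3) weight 1/288
  (X=3, V=0, U=0, W=2, Y=1, Z=3) weight 1/288
  (X=3, V=0, U=1, W=1, Y=0, Z=3) weight 1/288
  (X=3, V=0, U=1, W=1, Y=1, Z=3) weight 1/288
  (X=3, V=0, U=1, W=2, Y=0, Z=3) weight 1/288
  (X=3, V=0, U=1, W=2, Y=1, Z=3) weight 1/288
  (X=4, V=0, U=0, W=1, Y=0, Z=2) weight 1/288
  … 87 more
Group by X:
  weight(X=3) = 1/6
  weight(X=4) = 1/6
Total weight = 1/6 + 1/6 = 1/3
P(X=3 | obs) = 1/6 / 1/3 = 1/2
P(X=4 | obs) = 1/6 / 1/3 = 1/2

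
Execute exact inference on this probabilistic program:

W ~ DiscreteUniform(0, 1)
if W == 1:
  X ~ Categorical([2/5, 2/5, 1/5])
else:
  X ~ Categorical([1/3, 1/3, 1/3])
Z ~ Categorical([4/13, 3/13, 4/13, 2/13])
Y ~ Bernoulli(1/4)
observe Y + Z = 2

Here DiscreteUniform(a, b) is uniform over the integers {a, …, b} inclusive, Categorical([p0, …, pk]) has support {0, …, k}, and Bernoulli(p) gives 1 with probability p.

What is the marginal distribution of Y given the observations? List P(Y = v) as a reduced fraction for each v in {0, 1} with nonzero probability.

Enumerate traces; 12 have nonzero weight after conditioning:
  (W=0, X=0, Z=1, Y=1) weight 1/104
  (W=0, X=0, Z=2, Y=0) weight 1/26
  (W=0, X=1, Z=1, Y=1) weight 1/104
  (W=0, X=1, Z=2, Y=0) weight 1/26
  (W=0, X=2, Z=1, Y=1) weight 1/104
  (W=0, X=2, Z=2, Y=0) weight 1/26
  (W=1, X=0, Z=1, Y=1) weight 3/260
  (W=1, X=0, Z=2, Y=0) weight 3/65
  … 4 more
Group by Y:
  weight(Y=0) = 3/13
  weight(Y=1) = 3/52
Total weight = 3/13 + 3/52 = 15/52
P(Y=0 | obs) = 3/13 / 15/52 = 4/5
P(Y=1 | obs) = 3/52 / 15/52 = 1/5

P(Y=0) = 4/5, P(Y=1) = 1/5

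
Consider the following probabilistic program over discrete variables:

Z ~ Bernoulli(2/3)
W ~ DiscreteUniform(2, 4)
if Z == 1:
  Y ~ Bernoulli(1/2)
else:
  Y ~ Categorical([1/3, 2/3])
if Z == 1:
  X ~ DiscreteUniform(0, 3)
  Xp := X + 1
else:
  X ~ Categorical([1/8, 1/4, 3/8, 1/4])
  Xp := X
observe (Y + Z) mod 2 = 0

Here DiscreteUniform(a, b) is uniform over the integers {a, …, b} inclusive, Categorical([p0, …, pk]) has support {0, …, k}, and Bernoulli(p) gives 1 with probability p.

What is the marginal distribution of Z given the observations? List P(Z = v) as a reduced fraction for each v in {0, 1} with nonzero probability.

Enumerate traces; 24 have nonzero weight after conditioning:
  (Z=0, W=2, Y=0, X=0) weight 1/216
  (Z=0, W=2, Y=0, X=1) weight 1/108
  (Z=0, W=2, Y=0, X=2) weight 1/72
  (Z=0, W=2, Y=0, X=3) weight 1/108
  (Z=0, W=3, Y=0, X=0) weight 1/216
  (Z=0, W=3, Y=0, X=1) weight 1/108
  (Z=0, W=3, Y=0, X=2) weight 1/72
  (Z=0, W=3, Y=0, X=3) weight 1/108
  (Z=1, W=2, Y=1, X=0) weight 1/36
  … 15 more
Group by Z:
  weight(Z=0) = 1/9
  weight(Z=1) = 1/3
Total weight = 1/9 + 1/3 = 4/9
P(Z=0 | obs) = 1/9 / 4/9 = 1/4
P(Z=1 | obs) = 1/3 / 4/9 = 3/4

P(Z=0) = 1/4, P(Z=1) = 3/4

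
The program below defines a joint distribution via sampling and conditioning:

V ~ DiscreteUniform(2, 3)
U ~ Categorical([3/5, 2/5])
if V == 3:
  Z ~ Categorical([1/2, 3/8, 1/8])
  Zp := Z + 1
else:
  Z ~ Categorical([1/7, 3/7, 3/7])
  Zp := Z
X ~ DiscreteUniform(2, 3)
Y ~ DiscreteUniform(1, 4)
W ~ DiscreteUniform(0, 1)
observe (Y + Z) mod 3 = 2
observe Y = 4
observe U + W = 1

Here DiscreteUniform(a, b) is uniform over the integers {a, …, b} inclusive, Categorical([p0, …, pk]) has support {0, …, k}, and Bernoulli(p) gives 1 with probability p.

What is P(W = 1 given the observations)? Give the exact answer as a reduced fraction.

Enumerate traces; 8 have nonzero weight after conditioning:
  (V=2, U=0, Z=1, X=2, Y=4, W=1) weight 9/1120
  (V=2, U=0, Z=1, X=3, Y=4, W=1) weight 9/1120
  (V=2, U=1, Z=1, X=2, Y=4, W=0) weight 3/560
  (V=2, U=1, Z=1, X=3, Y=4, W=0) weight 3/560
  (V=3, U=0, Z=1, X=2, Y=4, W=1) weight 9/1280
  (V=3, U=0, Z=1, X=3, Y=4, W=1) weight 9/1280
  (V=3, U=1, Z=1, X=2, Y=4, W=0) weight 3/640
  (V=3, U=1, Z=1, X=3, Y=4, W=0) weight 3/640
Group by W:
  weight(W=0) = 9/448
  weight(W=1) = 27/896
Total weight = 9/448 + 27/896 = 45/896
P(W=0 | obs) = 9/448 / 45/896 = 2/5
P(W=1 | obs) = 27/896 / 45/896 = 3/5

P(W = 1 | obs) = 3/5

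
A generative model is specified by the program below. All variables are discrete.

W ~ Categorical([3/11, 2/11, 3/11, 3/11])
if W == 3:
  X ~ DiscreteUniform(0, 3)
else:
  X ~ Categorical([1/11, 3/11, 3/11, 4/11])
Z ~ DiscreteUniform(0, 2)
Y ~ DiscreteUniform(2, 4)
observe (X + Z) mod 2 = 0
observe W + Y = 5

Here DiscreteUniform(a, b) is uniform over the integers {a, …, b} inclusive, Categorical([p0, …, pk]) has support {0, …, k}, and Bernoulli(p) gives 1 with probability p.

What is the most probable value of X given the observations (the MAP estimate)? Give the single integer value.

Enumerate traces; 18 have nonzero weight after conditioning:
  (W=1, X=0, Z=0, Y=4) weight 2/1089
  (W=1, X=0, Z=2, Y=4) weight 2/1089
  (W=1, X=1, Z=1, Y=4) weight 2/363
  (W=1, X=2, Z=0, Y=4) weight 2/363
  (W=1, X=2, Z=2, Y=4) weight 2/363
  (W=1, X=3, Z=1, Y=4) weight 8/1089
  (W=2, X=0, Z=0, Y=3) weight 1/363
  (W=2, X=0, Z=2, Y=3) weight 1/363
  … 10 more
Group by X:
  weight(X=0) = 53/2178
  weight(X=1) = 31/1452
  weight(X=2) = 31/726
  weight(X=3) = 113/4356
Total weight = 53/2178 + 31/1452 + 31/726 + 113/4356 = 83/726
P(X=0 | obs) = 53/2178 / 83/726 = 53/249
P(X=1 | obs) = 31/1452 / 83/726 = 31/166
P(X=2 | obs) = 31/726 / 83/726 = 31/83
P(X=3 | obs) = 113/4356 / 83/726 = 113/498
argmax = 2

argmax_v P(X = v | obs) = 2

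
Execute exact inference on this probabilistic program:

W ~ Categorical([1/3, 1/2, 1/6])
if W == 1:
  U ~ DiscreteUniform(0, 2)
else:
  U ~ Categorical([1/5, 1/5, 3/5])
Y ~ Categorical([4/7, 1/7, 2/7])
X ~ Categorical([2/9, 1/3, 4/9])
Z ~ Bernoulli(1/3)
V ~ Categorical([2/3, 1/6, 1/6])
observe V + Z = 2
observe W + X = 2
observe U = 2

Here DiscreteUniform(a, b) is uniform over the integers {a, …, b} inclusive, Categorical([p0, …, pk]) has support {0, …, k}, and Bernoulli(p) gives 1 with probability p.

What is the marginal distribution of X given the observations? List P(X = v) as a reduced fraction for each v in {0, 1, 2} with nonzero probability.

Enumerate traces; 18 have nonzero weight after conditioning:
  (W=0, U=2, Y=0, X=2, Z=0, V=2) weight 16/2835
  (W=0, U=2, Y=0, X=2, Z=1, V=1) weight 8/2835
  (W=0, U=2, Y=1, X=2, Z=0, V=2) weight 4/2835
  (W=0, U=2, Y=1, X=2, Z=1, V=1) weight 2/2835
  (W=0, U=2, Y=2, X=2, Z=0, V=2) weight 8/2835
  (W=0, U=2, Y=2, X=2, Z=1, V=1) weight 4/2835
  (W=1, U=2, Y=0, X=1, Z=0, V=2) weight 2/567
  (W=1, U=2, Y=0, X=1, Z=1, V=1) weight 1/567
  (W=2, U=2, Y=0, X=0, Z=0, V=2) weight 4/2835
  … 9 more
Group by X:
  weight(X=0) = 1/270
  weight(X=1) = 1/108
  weight(X=2) = 2/135
Total weight = 1/270 + 1/108 + 2/135 = 1/36
P(X=0 | obs) = 1/270 / 1/36 = 2/15
P(X=1 | obs) = 1/108 / 1/36 = 1/3
P(X=2 | obs) = 2/135 / 1/36 = 8/15

P(X=0) = 2/15, P(X=1) = 1/3, P(X=2) = 8/15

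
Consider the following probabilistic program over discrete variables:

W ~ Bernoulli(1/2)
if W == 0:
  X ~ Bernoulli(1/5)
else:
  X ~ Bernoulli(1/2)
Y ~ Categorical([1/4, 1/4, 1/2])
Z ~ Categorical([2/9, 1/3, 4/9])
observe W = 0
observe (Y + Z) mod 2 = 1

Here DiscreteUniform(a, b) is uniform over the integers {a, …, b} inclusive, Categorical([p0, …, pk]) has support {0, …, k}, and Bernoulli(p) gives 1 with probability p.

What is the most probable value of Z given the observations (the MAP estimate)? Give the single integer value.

Enumerate traces; 8 have nonzero weight after conditioning:
  (W=0, X=0, Y=0, Z=1) weight 1/30
  (W=0, X=0, Y=1, Z=0) weight 1/45
  (W=0, X=0, Y=1, Z=2) weight 2/45
  (W=0, X=0, Y=2, Z=1) weight 1/15
  (W=0, X=1, Y=0, Z=1) weight 1/120
  (W=0, X=1, Y=1, Z=0) weight 1/180
  (W=0, X=1, Y=1, Z=2) weight 1/90
  (W=0, X=1, Y=2, Z=1) weight 1/60
Group by Z:
  weight(Z=0) = 1/36
  weight(Z=1) = 1/8
  weight(Z=2) = 1/18
Total weight = 1/36 + 1/8 + 1/18 = 5/24
P(Z=0 | obs) = 1/36 / 5/24 = 2/15
P(Z=1 | obs) = 1/8 / 5/24 = 3/5
P(Z=2 | obs) = 1/18 / 5/24 = 4/15
argmax = 1

argmax_v P(Z = v | obs) = 1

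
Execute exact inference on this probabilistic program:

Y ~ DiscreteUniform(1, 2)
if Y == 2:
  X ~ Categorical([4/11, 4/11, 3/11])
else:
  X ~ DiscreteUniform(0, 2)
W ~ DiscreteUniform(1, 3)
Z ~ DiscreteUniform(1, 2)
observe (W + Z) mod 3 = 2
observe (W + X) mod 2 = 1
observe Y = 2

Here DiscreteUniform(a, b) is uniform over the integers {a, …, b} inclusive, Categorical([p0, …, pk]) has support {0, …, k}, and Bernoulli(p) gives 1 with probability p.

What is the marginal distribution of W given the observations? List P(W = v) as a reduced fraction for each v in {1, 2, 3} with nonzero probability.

P(W=1) = 1/2, P(W=3) = 1/2

Enumerate traces; 4 have nonzero weight after conditioning:
  (Y=2, X=0, W=1, Z=1) weight 1/33
  (Y=2, X=0, W=3, Z=2) weight 1/33
  (Y=2, X=2, W=1, Z=1) weight 1/44
  (Y=2, X=2, W=3, Z=2) weight 1/44
Group by W:
  weight(W=1) = 7/132
  weight(W=3) = 7/132
Total weight = 7/132 + 7/132 = 7/66
P(W=1 | obs) = 7/132 / 7/66 = 1/2
P(W=3 | obs) = 7/132 / 7/66 = 1/2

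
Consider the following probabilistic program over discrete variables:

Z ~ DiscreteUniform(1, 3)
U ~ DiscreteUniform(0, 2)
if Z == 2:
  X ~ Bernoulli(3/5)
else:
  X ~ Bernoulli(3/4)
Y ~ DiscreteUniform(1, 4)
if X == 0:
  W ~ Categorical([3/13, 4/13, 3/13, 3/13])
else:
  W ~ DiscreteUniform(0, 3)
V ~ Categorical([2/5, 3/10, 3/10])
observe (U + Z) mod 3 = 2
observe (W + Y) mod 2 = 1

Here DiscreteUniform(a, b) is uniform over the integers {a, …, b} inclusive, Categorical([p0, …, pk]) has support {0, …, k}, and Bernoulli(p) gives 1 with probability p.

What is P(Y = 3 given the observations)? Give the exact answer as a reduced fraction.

P(Y = 3 | obs) = 127/520

Enumerate traces; 144 have nonzero weight after conditioning:
  (Z=1, U=1, X=0, Y=1, W=0, V=0) weight 1/1560
  (Z=1, U=1, X=0, Y=1, W=0, V=1) weight 1/2080
  (Z=1, U=1, X=0, Y=1, W=0, V=2) weight 1/2080
  (Z=1, U=1, X=0, Y=1, W=2, V=0) weight 1/1560
  (Z=1, U=1, X=0, Y=1, W=2, V=1) weight 1/2080
  (Z=1, U=1, X=0, Y=1, W=2, V=2) weight 1/2080
  (Z=1, U=1, X=0, Y=2, W=1, V=0) weight 1/1170
  (Z=1, U=1, X=0, Y=2, W=1, V=1) weight 1/1560
  (Z=1, U=1, X=0, Y=3, W=0, V=0) weight 1/1560
  (Z=1, U=1, X=0, Y=4, W=1, V=0) weight 1/1170
  … 134 more
Group by Y:
  weight(Y=1) = 127/3120
  weight(Y=2) = 133/3120
  weight(Y=3) = 127/3120
  weight(Y=4) = 133/3120
Total weight = 127/3120 + 133/3120 + 127/3120 + 133/3120 = 1/6
P(Y=1 | obs) = 127/3120 / 1/6 = 127/520
P(Y=2 | obs) = 133/3120 / 1/6 = 133/520
P(Y=3 | obs) = 127/3120 / 1/6 = 127/520
P(Y=4 | obs) = 133/3120 / 1/6 = 133/520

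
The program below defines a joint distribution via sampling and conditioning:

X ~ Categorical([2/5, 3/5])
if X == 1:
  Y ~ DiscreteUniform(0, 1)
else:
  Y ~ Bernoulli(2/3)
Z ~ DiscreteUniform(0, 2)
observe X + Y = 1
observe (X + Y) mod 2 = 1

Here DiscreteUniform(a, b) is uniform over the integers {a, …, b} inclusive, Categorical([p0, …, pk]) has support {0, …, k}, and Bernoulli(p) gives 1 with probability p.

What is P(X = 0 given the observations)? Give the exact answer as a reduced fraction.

Enumerate traces; 6 have nonzero weight after conditioning:
  (X=0, Y=1, Z=0) weight 4/45
  (X=0, Y=1, Z=1) weight 4/45
  (X=0, Y=1, Z=2) weight 4/45
  (X=1, Y=0, Z=0) weight 1/10
  (X=1, Y=0, Z=1) weight 1/10
  (X=1, Y=0, Z=2) weight 1/10
Group by X:
  weight(X=0) = 4/15
  weight(X=1) = 3/10
Total weight = 4/15 + 3/10 = 17/30
P(X=0 | obs) = 4/15 / 17/30 = 8/17
P(X=1 | obs) = 3/10 / 17/30 = 9/17

P(X = 0 | obs) = 8/17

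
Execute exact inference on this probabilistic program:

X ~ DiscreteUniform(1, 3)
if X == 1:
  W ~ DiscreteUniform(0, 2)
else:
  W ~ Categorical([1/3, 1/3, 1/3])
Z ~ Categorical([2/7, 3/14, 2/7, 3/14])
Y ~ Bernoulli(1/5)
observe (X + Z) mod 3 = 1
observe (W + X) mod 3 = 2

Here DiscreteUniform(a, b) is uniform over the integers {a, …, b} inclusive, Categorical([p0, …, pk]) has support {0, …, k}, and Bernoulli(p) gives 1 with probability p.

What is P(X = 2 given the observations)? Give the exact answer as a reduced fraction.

Enumerate traces; 8 have nonzero weight after conditioning:
  (X=1, W=1, Z=0, Y=0) weight 8/315
  (X=1, W=1, Z=0, Y=1) weight 2/315
  (X=1, W=1, Z=3, Y=0) weight 2/105
  (X=1, W=1, Z=3, Y=1) weight 1/210
  (X=2, W=0, Z=2, Y=0) weight 8/315
  (X=2, W=0, Z=2, Y=1) weight 2/315
  (X=3, W=2, Z=1, Y=0) weight 2/105
  (X=3, W=2, Z=1, Y=1) weight 1/210
Group by X:
  weight(X=1) = 1/18
  weight(X=2) = 2/63
  weight(X=3) = 1/42
Total weight = 1/18 + 2/63 + 1/42 = 1/9
P(X=1 | obs) = 1/18 / 1/9 = 1/2
P(X=2 | obs) = 2/63 / 1/9 = 2/7
P(X=3 | obs) = 1/42 / 1/9 = 3/14

P(X = 2 | obs) = 2/7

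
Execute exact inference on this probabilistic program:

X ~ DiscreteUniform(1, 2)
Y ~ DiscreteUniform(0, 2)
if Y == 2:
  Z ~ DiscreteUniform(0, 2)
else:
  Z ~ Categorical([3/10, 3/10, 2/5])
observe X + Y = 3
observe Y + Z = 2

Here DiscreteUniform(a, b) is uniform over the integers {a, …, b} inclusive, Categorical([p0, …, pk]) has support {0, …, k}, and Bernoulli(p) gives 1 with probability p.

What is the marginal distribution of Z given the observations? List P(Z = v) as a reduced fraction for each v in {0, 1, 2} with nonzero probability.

Enumerate traces; 2 have nonzero weight after conditioning:
  (X=1, Y=2, Z=0) weight 1/18
  (X=2, Y=1, Z=1) weight 1/20
Group by Z:
  weight(Z=0) = 1/18
  weight(Z=1) = 1/20
Total weight = 1/18 + 1/20 = 19/180
P(Z=0 | obs) = 1/18 / 19/180 = 10/19
P(Z=1 | obs) = 1/20 / 19/180 = 9/19

P(Z=0) = 10/19, P(Z=1) = 9/19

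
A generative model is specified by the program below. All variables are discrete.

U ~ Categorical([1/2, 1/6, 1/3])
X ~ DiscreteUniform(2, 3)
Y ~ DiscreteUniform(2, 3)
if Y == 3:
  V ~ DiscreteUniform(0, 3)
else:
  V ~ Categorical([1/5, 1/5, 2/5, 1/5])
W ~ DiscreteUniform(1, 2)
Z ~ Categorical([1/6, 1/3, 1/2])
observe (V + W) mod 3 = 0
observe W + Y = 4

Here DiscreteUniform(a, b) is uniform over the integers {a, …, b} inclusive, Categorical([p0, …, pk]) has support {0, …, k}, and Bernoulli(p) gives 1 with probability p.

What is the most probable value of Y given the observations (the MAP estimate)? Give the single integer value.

Enumerate traces; 36 have nonzero weight after conditioning:
  (U=0, X=2, Y=2, V=1, W=2, Z=0) weight 1/480
  (U=0, X=2, Y=2, V=1, W=2, Z=1) weight 1/240
  (U=0, X=2, Y=2, V=1, W=2, Z=2) weight 1/160
  (U=0, X=2, Y=3, V=2, W=1, Z=0) weight 1/384
  (U=0, X=2, Y=3, V=2, W=1, Z=1) weight 1/192
  (U=0, X=2, Y=3, V=2, W=1, Z=2) weight 1/128
  (U=0, X=3, Y=2, V=1, W=2, Z=0) weight 1/480
  (U=0, X=3, Y=2, V=1, W=2, Z=1) weight 1/240
  … 28 more
Group by Y:
  weight(Y=2) = 1/20
  weight(Y=3) = 1/16
Total weight = 1/20 + 1/16 = 9/80
P(Y=2 | obs) = 1/20 / 9/80 = 4/9
P(Y=3 | obs) = 1/16 / 9/80 = 5/9
argmax = 3

argmax_v P(Y = v | obs) = 3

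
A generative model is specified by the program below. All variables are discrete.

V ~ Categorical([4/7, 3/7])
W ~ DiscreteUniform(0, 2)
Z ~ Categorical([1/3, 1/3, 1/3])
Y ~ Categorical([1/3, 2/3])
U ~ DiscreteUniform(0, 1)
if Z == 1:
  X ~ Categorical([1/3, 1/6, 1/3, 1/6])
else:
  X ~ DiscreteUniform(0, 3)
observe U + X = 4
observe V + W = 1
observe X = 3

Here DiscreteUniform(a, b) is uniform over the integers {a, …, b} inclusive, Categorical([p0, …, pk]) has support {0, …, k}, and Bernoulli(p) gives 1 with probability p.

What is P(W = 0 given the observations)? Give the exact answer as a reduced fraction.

P(W = 0 | obs) = 3/7

Enumerate traces; 12 have nonzero weight after conditioning:
  (V=0, W=1, Z=0, Y=0, U=1, X=3) weight 1/378
  (V=0, W=1, Z=0, Y=1, U=1, X=3) weight 1/189
  (V=0, W=1, Z=1, Y=0, U=1, X=3) weight 1/567
  (V=0, W=1, Z=1, Y=1, U=1, X=3) weight 2/567
  (V=0, W=1, Z=2, Y=0, U=1, X=3) weight 1/378
  (V=0, W=1, Z=2, Y=1, U=1, X=3) weight 1/189
  (V=1, W=0, Z=0, Y=0, U=1, X=3) weight 1/504
  (V=1, W=0, Z=0, Y=1, U=1, X=3) weight 1/252
  … 4 more
Group by W:
  weight(W=0) = 1/63
  weight(W=1) = 4/189
Total weight = 1/63 + 4/189 = 1/27
P(W=0 | obs) = 1/63 / 1/27 = 3/7
P(W=1 | obs) = 4/189 / 1/27 = 4/7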